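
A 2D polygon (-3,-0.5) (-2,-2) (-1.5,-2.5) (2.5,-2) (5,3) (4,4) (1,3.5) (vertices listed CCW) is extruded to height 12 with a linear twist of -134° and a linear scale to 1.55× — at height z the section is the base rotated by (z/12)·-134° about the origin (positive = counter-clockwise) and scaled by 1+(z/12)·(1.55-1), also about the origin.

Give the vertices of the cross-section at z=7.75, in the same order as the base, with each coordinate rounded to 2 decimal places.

Cross-section at z=7.75: (-0.92,4.02) (-2.87,2.54) (-3.50,1.82) (-2.50,-3.55) (4.47,-6.52) (5.74,-5.08) (4.82,-1.07)

t = z/height = 7.75/12 = 0.645833
s = 1 + (scale-1)·z/height = 1 + (1.55-1)·7.75/12 = 1.355208
θ = twist·z/height = -134°·7.75/12 = -86.5417° = -1.510437 rad
cos θ = 0.060323, sin θ = -0.998179 (intermediates below are computed at full precision and shown rounded to 5 d.p.)
v1: (-3,-0.5) → rotate → (-0.68006,2.96438) → ×s → (-0.92162,4.01735) → (-0.92,4.02)
v2: (-2,-2) → rotate → (-2.11700,1.87571) → ×s → (-2.86898,2.54198) → (-2.87,2.54)
v3: (-1.5,-2.5) → rotate → (-2.58593,1.34646) → ×s → (-3.50448,1.82474) → (-3.50,1.82)
v4: (2.5,-2) → rotate → (-1.84555,-2.61609) → ×s → (-2.50111,-3.54535) → (-2.50,-3.55)
v5: (5,3) → rotate → (3.29615,-4.80993) → ×s → (4.46697,-6.51845) → (4.47,-6.52)
v6: (4,4) → rotate → (4.23401,-3.75143) → ×s → (5.73796,-5.08396) → (5.74,-5.08)
v7: (1,3.5) → rotate → (3.55395,-0.78705) → ×s → (4.81634,-1.06662) → (4.82,-1.07)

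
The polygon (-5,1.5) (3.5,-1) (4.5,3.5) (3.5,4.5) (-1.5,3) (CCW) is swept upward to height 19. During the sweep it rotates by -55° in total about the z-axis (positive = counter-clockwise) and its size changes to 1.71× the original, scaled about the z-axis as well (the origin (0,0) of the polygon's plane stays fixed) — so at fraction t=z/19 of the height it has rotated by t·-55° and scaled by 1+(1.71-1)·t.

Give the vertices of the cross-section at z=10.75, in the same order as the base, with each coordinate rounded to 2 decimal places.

t = z/height = 10.75/19 = 0.565789
s = 1 + (scale-1)·z/height = 1 + (1.71-1)·10.75/19 = 1.401711
θ = twist·z/height = -55°·10.75/19 = -31.1184° = -0.543119 rad
cos θ = 0.856101, sin θ = -0.516809 (intermediates below are computed at full precision and shown rounded to 5 d.p.)
v1: (-5,1.5) → rotate → (-3.50529,3.86819) → ×s → (-4.91340,5.42209) → (-4.91,5.42)
v2: (3.5,-1) → rotate → (2.47954,-2.66493) → ×s → (3.47560,-3.73546) → (3.48,-3.74)
v3: (4.5,3.5) → rotate → (5.66128,0.67071) → ×s → (7.93548,0.94015) → (7.94,0.94)
v4: (3.5,4.5) → rotate → (5.32199,2.04362) → ×s → (7.45989,2.86457) → (7.46,2.86)
v5: (-1.5,3) → rotate → (0.26627,3.34352) → ×s → (0.37324,4.68664) → (0.37,4.69)

Cross-section at z=10.75: (-4.91,5.42) (3.48,-3.74) (7.94,0.94) (7.46,2.86) (0.37,4.69)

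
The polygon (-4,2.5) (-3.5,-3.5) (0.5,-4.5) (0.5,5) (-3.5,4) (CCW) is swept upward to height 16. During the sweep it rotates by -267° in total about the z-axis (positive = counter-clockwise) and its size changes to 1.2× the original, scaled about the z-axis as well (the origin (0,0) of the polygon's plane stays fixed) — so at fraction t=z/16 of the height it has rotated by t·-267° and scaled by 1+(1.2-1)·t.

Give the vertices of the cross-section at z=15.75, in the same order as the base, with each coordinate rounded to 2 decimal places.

t = z/height = 15.75/16 = 0.984375
s = 1 + (scale-1)·z/height = 1 + (1.2-1)·15.75/16 = 1.196875
θ = twist·z/height = -267°·15.75/16 = -262.8281° = -4.587216 rad
cos θ = -0.124846, sin θ = 0.992176 (intermediates below are computed at full precision and shown rounded to 5 d.p.)
v1: (-4,2.5) → rotate → (-1.98106,-4.28082) → ×s → (-2.37108,-5.12361) → (-2.37,-5.12)
v2: (-3.5,-3.5) → rotate → (3.90958,-3.03565) → ×s → (4.67928,-3.63330) → (4.68,-3.63)
v3: (0.5,-4.5) → rotate → (4.40237,1.05790) → ×s → (5.26909,1.26617) → (5.27,1.27)
v4: (0.5,5) → rotate → (-5.02330,-0.12814) → ×s → (-6.01227,-0.15337) → (-6.01,-0.15)
v5: (-3.5,4) → rotate → (-3.53174,-3.97200) → ×s → (-4.22705,-4.75399) → (-4.23,-4.75)

Cross-section at z=15.75: (-2.37,-5.12) (4.68,-3.63) (5.27,1.27) (-6.01,-0.15) (-4.23,-4.75)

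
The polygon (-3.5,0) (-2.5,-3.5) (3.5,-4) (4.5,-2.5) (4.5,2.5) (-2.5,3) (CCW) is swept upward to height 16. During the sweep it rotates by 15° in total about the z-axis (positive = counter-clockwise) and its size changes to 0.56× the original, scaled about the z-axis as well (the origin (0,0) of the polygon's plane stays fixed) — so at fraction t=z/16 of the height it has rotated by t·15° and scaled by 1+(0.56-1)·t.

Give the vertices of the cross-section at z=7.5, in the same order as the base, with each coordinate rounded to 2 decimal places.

t = z/height = 7.5/16 = 0.46875
s = 1 + (scale-1)·z/height = 1 + (0.56-1)·7.5/16 = 0.793750
θ = twist·z/height = 15°·7.5/16 = 7.0313° = 0.122718 rad
cos θ = 0.992480, sin θ = 0.122411 (intermediates below are computed at full precision and shown rounded to 5 d.p.)
v1: (-3.5,0) → rotate → (-3.47368,-0.42844) → ×s → (-2.75723,-0.34007) → (-2.76,-0.34)
v2: (-2.5,-3.5) → rotate → (-2.05276,-3.77971) → ×s → (-1.62938,-3.00014) → (-1.63,-3.00)
v3: (3.5,-4) → rotate → (3.96332,-3.54148) → ×s → (3.14589,-2.81105) → (3.15,-2.81)
v4: (4.5,-2.5) → rotate → (4.77218,-1.93035) → ×s → (3.78792,-1.53222) → (3.79,-1.53)
v5: (4.5,2.5) → rotate → (4.16013,3.03205) → ×s → (3.30210,2.40669) → (3.30,2.41)
v6: (-2.5,3) → rotate → (-2.84843,2.67141) → ×s → (-2.26094,2.12043) → (-2.26,2.12)

Cross-section at z=7.5: (-2.76,-0.34) (-1.63,-3.00) (3.15,-2.81) (3.79,-1.53) (3.30,2.41) (-2.26,2.12)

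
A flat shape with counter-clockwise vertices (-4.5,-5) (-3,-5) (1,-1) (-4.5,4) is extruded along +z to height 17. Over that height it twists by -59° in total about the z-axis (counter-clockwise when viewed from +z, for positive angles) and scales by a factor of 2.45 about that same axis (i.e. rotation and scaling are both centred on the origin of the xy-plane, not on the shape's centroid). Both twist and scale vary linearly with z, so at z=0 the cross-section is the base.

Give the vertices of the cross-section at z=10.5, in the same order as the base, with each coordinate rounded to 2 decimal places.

t = z/height = 10.5/17 = 0.617647
s = 1 + (scale-1)·z/height = 1 + (2.45-1)·10.5/17 = 1.895588
θ = twist·z/height = -59°·10.5/17 = -36.4412° = -0.636019 rad
cos θ = 0.804467, sin θ = -0.593997 (intermediates below are computed at full precision and shown rounded to 5 d.p.)
v1: (-4.5,-5) → rotate → (-6.59009,-1.34935) → ×s → (-12.49209,-2.55781) → (-12.49,-2.56)
v2: (-3,-5) → rotate → (-5.38339,-2.24034) → ×s → (-10.20469,-4.24677) → (-10.20,-4.25)
v3: (1,-1) → rotate → (0.21047,-1.39846) → ×s → (0.39896,-2.65091) → (0.40,-2.65)
v4: (-4.5,4) → rotate → (-1.24411,5.89086) → ×s → (-2.35833,11.16664) → (-2.36,11.17)

Cross-section at z=10.5: (-12.49,-2.56) (-10.20,-4.25) (0.40,-2.65) (-2.36,11.17)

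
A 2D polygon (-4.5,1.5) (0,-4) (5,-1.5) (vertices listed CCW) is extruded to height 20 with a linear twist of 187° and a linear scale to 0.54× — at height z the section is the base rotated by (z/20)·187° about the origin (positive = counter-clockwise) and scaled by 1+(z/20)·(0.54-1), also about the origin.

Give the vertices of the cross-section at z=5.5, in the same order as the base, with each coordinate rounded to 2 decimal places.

t = z/height = 5.5/20 = 0.275
s = 1 + (scale-1)·z/height = 1 + (0.54-1)·5.5/20 = 0.873500
θ = twist·z/height = 187°·5.5/20 = 51.4250° = 0.897536 rad
cos θ = 0.623539, sin θ = 0.781793 (intermediates below are computed at full precision and shown rounded to 5 d.p.)
v1: (-4.5,1.5) → rotate → (-3.97861,-2.58276) → ×s → (-3.47532,-2.25604) → (-3.48,-2.26)
v2: (0,-4) → rotate → (3.12717,-2.49415) → ×s → (2.73158,-2.17864) → (2.73,-2.18)
v3: (5,-1.5) → rotate → (4.29038,2.97366) → ×s → (3.74765,2.59749) → (3.75,2.60)

Cross-section at z=5.5: (-3.48,-2.26) (2.73,-2.18) (3.75,2.60)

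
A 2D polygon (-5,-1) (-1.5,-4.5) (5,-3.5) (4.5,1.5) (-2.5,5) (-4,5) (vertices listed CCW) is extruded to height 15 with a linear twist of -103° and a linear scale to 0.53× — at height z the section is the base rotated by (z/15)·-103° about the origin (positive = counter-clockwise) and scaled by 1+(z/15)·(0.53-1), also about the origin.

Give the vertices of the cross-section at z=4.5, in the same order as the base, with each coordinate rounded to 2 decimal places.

Cross-section at z=4.5: (-4.13,1.47) (-3.09,-2.66) (2.14,-4.79) (3.98,-0.88) (0.36,4.79) (-0.74,5.45)

t = z/height = 4.5/15 = 0.3
s = 1 + (scale-1)·z/height = 1 + (0.53-1)·4.5/15 = 0.859000
θ = twist·z/height = -103°·4.5/15 = -30.9000° = -0.539307 rad
cos θ = 0.858065, sin θ = -0.513541 (intermediates below are computed at full precision and shown rounded to 5 d.p.)
v1: (-5,-1) → rotate → (-4.80387,1.70964) → ×s → (-4.12652,1.46858) → (-4.13,1.47)
v2: (-1.5,-4.5) → rotate → (-3.59803,-3.09098) → ×s → (-3.09071,-2.65515) → (-3.09,-2.66)
v3: (5,-3.5) → rotate → (2.49293,-5.57093) → ×s → (2.14143,-4.78543) → (2.14,-4.79)
v4: (4.5,1.5) → rotate → (4.63160,-1.02384) → ×s → (3.97855,-0.87948) → (3.98,-0.88)
v5: (-2.5,5) → rotate → (0.42254,5.57418) → ×s → (0.36297,4.78822) → (0.36,4.79)
v6: (-4,5) → rotate → (-0.86455,6.34449) → ×s → (-0.74265,5.44992) → (-0.74,5.45)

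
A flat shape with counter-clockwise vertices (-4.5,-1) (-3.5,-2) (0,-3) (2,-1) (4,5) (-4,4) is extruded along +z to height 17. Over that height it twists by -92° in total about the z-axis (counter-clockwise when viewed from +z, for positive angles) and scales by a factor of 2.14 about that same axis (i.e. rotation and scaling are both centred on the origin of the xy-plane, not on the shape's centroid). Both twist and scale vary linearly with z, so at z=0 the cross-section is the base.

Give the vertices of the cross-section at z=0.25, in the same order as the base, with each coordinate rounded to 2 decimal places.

Cross-section at z=0.25: (-4.60,-0.91) (-3.61,-1.95) (-0.07,-3.05) (2.01,-1.06) (4.19,4.99) (-3.97,4.16)

t = z/height = 0.25/17 = 0.0147059
s = 1 + (scale-1)·z/height = 1 + (2.14-1)·0.25/17 = 1.016765
θ = twist·z/height = -92°·0.25/17 = -1.3529° = -0.023613 rad
cos θ = 0.999721, sin θ = -0.023611 (intermediates below are computed at full precision and shown rounded to 5 d.p.)
v1: (-4.5,-1) → rotate → (-4.52236,-0.89347) → ×s → (-4.59817,-0.90845) → (-4.60,-0.91)
v2: (-3.5,-2) → rotate → (-3.54625,-1.91680) → ×s → (-3.60570,-1.94894) → (-3.61,-1.95)
v3: (0,-3) → rotate → (-0.07083,-2.99916) → ×s → (-0.07202,-3.04944) → (-0.07,-3.05)
v4: (2,-1) → rotate → (1.97583,-1.04694) → ×s → (2.00896,-1.06450) → (2.01,-1.06)
v5: (4,5) → rotate → (4.11694,4.90416) → ×s → (4.18596,4.98638) → (4.19,4.99)
v6: (-4,4) → rotate → (-3.90444,4.09333) → ×s → (-3.96990,4.16195) → (-3.97,4.16)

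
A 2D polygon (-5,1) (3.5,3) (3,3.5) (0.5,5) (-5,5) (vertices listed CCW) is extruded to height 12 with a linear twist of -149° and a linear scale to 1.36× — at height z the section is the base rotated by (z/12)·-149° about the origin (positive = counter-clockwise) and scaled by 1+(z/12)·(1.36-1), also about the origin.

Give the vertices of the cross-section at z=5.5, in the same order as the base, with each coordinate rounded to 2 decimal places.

t = z/height = 5.5/12 = 0.458333
s = 1 + (scale-1)·z/height = 1 + (1.36-1)·5.5/12 = 1.165000
θ = twist·z/height = -149°·5.5/12 = -68.2917° = -1.191914 rad
cos θ = 0.369882, sin θ = -0.929079 (intermediates below are computed at full precision and shown rounded to 5 d.p.)
v1: (-5,1) → rotate → (-0.92033,5.01528) → ×s → (-1.07219,5.84280) → (-1.07,5.84)
v2: (3.5,3) → rotate → (4.08182,-2.14213) → ×s → (4.75532,-2.49558) → (4.76,-2.50)
v3: (3,3.5) → rotate → (4.36142,-1.49265) → ×s → (5.08106,-1.73894) → (5.08,-1.74)
v4: (0.5,5) → rotate → (4.83033,1.38487) → ×s → (5.62734,1.61337) → (5.63,1.61)
v5: (-5,5) → rotate → (2.79598,6.49480) → ×s → (3.25732,7.56645) → (3.26,7.57)

Cross-section at z=5.5: (-1.07,5.84) (4.76,-2.50) (5.08,-1.74) (5.63,1.61) (3.26,7.57)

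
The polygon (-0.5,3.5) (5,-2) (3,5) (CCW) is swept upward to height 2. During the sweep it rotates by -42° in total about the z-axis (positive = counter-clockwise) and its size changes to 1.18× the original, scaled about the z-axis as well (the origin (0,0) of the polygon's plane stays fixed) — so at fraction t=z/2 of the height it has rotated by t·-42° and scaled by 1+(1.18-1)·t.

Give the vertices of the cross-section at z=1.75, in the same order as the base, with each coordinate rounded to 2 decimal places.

Cross-section at z=1.75: (1.96,3.59) (3.25,-5.32) (6.25,2.56)

t = z/height = 1.75/2 = 0.875
s = 1 + (scale-1)·z/height = 1 + (1.18-1)·1.75/2 = 1.157500
θ = twist·z/height = -42°·1.75/2 = -36.7500° = -0.641409 rad
cos θ = 0.801254, sin θ = -0.598325 (intermediates below are computed at full precision and shown rounded to 5 d.p.)
v1: (-0.5,3.5) → rotate → (1.69351,3.10355) → ×s → (1.96024,3.59236) → (1.96,3.59)
v2: (5,-2) → rotate → (2.80962,-4.59413) → ×s → (3.25213,-5.31771) → (3.25,-5.32)
v3: (3,5) → rotate → (5.39538,2.21130) → ×s → (6.24516,2.55957) → (6.25,2.56)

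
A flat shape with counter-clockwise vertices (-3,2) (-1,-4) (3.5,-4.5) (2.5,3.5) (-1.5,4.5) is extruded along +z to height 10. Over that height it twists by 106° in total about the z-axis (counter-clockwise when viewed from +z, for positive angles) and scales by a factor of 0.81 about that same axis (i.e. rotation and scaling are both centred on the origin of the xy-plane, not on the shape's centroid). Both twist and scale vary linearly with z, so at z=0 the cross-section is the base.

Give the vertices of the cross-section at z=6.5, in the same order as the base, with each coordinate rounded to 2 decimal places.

Cross-section at z=6.5: (-2.58,-1.82) (2.96,-2.08) (4.78,1.44) (-2.07,3.15) (-4.15,0.19)

t = z/height = 6.5/10 = 0.65
s = 1 + (scale-1)·z/height = 1 + (0.81-1)·6.5/10 = 0.876500
θ = twist·z/height = 106°·6.5/10 = 68.9000° = 1.202532 rad
cos θ = 0.359997, sin θ = 0.932954 (intermediates below are computed at full precision and shown rounded to 5 d.p.)
v1: (-3,2) → rotate → (-2.94590,-2.07887) → ×s → (-2.58208,-1.82213) → (-2.58,-1.82)
v2: (-1,-4) → rotate → (3.37182,-2.37294) → ×s → (2.95540,-2.07988) → (2.96,-2.08)
v3: (3.5,-4.5) → rotate → (5.45828,1.64535) → ×s → (4.78418,1.44215) → (4.78,1.44)
v4: (2.5,3.5) → rotate → (-2.36535,3.59237) → ×s → (-2.07323,3.14871) → (-2.07,3.15)
v5: (-1.5,4.5) → rotate → (-4.73829,0.22056) → ×s → (-4.15311,0.19332) → (-4.15,0.19)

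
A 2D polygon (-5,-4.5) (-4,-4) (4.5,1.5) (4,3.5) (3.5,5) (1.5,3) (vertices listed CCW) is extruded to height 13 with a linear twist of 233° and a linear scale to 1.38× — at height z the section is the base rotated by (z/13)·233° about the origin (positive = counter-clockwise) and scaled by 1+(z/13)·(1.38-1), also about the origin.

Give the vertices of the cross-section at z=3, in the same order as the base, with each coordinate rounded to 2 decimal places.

Cross-section at z=3: (0.73,-7.28) (0.94,-6.08) (1.58,4.91) (-0.50,5.76) (-2.14,6.29) (-1.67,3.24)

t = z/height = 3/13 = 0.230769
s = 1 + (scale-1)·z/height = 1 + (1.38-1)·3/13 = 1.087692
θ = twist·z/height = 233°·3/13 = 53.7692° = 0.938450 rad
cos θ = 0.591039, sin θ = 0.806643 (intermediates below are computed at full precision and shown rounded to 5 d.p.)
v1: (-5,-4.5) → rotate → (0.67470,-6.69289) → ×s → (0.73386,-7.27981) → (0.73,-7.28)
v2: (-4,-4) → rotate → (0.86242,-5.59073) → ×s → (0.93804,-6.08099) → (0.94,-6.08)
v3: (4.5,1.5) → rotate → (1.44971,4.51645) → ×s → (1.57684,4.91251) → (1.58,4.91)
v4: (4,3.5) → rotate → (-0.45909,5.29521) → ×s → (-0.49935,5.75956) → (-0.50,5.76)
v5: (3.5,5) → rotate → (-1.96458,5.77845) → ×s → (-2.13686,6.28517) → (-2.14,6.29)
v6: (1.5,3) → rotate → (-1.53337,2.98308) → ×s → (-1.66784,3.24467) → (-1.67,3.24)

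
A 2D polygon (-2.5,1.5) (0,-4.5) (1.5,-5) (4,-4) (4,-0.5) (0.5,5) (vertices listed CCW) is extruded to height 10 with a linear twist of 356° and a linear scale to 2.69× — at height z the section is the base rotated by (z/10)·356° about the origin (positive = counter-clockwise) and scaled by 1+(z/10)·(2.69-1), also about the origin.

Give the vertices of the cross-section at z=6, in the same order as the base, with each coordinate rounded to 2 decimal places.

t = z/height = 6/10 = 0.6
s = 1 + (scale-1)·z/height = 1 + (2.69-1)·6/10 = 2.014000
θ = twist·z/height = 356°·6/10 = 213.6000° = 3.728023 rad
cos θ = -0.832921, sin θ = -0.553392 (intermediates below are computed at full precision and shown rounded to 5 d.p.)
v1: (-2.5,1.5) → rotate → (2.91239,0.13410) → ×s → (5.86555,0.27007) → (5.87,0.27)
v2: (0,-4.5) → rotate → (-2.49026,3.74815) → ×s → (-5.01539,7.54877) → (-5.02,7.55)
v3: (1.5,-5) → rotate → (-4.01634,3.33452) → ×s → (-8.08891,6.71572) → (-8.09,6.72)
v4: (4,-4) → rotate → (-5.54525,1.11812) → ×s → (-11.16814,2.25189) → (-11.17,2.25)
v5: (4,-0.5) → rotate → (-3.60838,-1.79711) → ×s → (-7.26728,-3.61937) → (-7.27,-3.62)
v6: (0.5,5) → rotate → (2.35050,-4.44130) → ×s → (4.73390,-8.94478) → (4.73,-8.94)

Cross-section at z=6: (5.87,0.27) (-5.02,7.55) (-8.09,6.72) (-11.17,2.25) (-7.27,-3.62) (4.73,-8.94)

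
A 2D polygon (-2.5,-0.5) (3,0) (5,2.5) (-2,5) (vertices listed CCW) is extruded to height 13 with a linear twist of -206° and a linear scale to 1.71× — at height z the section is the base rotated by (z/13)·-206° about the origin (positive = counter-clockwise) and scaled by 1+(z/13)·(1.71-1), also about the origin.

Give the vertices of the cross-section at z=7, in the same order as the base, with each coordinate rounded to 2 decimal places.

Cross-section at z=7: (0.59,3.47) (-1.48,-3.87) (0.76,-7.69) (7.44,0.11)

t = z/height = 7/13 = 0.538462
s = 1 + (scale-1)·z/height = 1 + (1.71-1)·7/13 = 1.382308
θ = twist·z/height = -206°·7/13 = -110.9231° = -1.935973 rad
cos θ = -0.357114, sin θ = -0.934061 (intermediates below are computed at full precision and shown rounded to 5 d.p.)
v1: (-2.5,-0.5) → rotate → (0.42576,2.51371) → ×s → (0.58852,3.47472) → (0.59,3.47)
v2: (3,0) → rotate → (-1.07134,-2.80218) → ×s → (-1.48093,-3.87348) → (-1.48,-3.87)
v3: (5,2.5) → rotate → (0.54958,-5.56309) → ×s → (0.75969,-7.68990) → (0.76,-7.69)
v4: (-2,5) → rotate → (5.38453,0.08255) → ×s → (7.44308,0.11411) → (7.44,0.11)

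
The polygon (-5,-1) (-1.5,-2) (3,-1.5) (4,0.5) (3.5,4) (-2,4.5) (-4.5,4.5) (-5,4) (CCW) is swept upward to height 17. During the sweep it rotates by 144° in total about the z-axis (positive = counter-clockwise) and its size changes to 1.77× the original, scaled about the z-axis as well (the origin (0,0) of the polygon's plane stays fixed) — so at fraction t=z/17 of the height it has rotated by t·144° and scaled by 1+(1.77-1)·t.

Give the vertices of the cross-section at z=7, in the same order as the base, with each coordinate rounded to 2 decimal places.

t = z/height = 7/17 = 0.411765
s = 1 + (scale-1)·z/height = 1 + (1.77-1)·7/17 = 1.317059
θ = twist·z/height = 144°·7/17 = 59.2941° = 1.034878 rad
cos θ = 0.510631, sin θ = 0.859800 (intermediates below are computed at full precision and shown rounded to 5 d.p.)
v1: (-5,-1) → rotate → (-1.69336,-4.80963) → ×s → (-2.23025,-6.33457) → (-2.23,-6.33)
v2: (-1.5,-2) → rotate → (0.95365,-2.31096) → ×s → (1.25602,-3.04367) → (1.26,-3.04)
v3: (3,-1.5) → rotate → (2.82159,1.81345) → ×s → (3.71620,2.38842) → (3.72,2.39)
v4: (4,0.5) → rotate → (1.61262,3.69452) → ×s → (2.12392,4.86589) → (2.12,4.87)
v5: (3.5,4) → rotate → (-1.65199,5.05182) → ×s → (-2.17577,6.65355) → (-2.18,6.65)
v6: (-2,4.5) → rotate → (-4.89036,0.57824) → ×s → (-6.44089,0.76158) → (-6.44,0.76)
v7: (-4.5,4.5) → rotate → (-6.16694,-1.57126) → ×s → (-8.12222,-2.06944) → (-8.12,-2.07)
v8: (-5,4) → rotate → (-5.99236,-2.25647) → ×s → (-7.89228,-2.97191) → (-7.89,-2.97)

Cross-section at z=7: (-2.23,-6.33) (1.26,-3.04) (3.72,2.39) (2.12,4.87) (-2.18,6.65) (-6.44,0.76) (-8.12,-2.07) (-7.89,-2.97)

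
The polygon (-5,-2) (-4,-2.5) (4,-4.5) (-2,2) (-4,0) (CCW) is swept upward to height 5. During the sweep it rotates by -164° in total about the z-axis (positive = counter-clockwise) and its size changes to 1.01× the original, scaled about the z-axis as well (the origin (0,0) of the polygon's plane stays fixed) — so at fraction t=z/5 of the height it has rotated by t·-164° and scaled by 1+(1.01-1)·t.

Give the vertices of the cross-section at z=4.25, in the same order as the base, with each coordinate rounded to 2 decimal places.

Cross-section at z=4.25: (2.52,4.81) (1.42,4.54) (-6.02,0.82) (2.84,-0.22) (3.06,2.63)

t = z/height = 4.25/5 = 0.85
s = 1 + (scale-1)·z/height = 1 + (1.01-1)·4.25/5 = 1.008500
θ = twist·z/height = -164°·4.25/5 = -139.4000° = -2.432989 rad
cos θ = -0.759271, sin θ = -0.650774 (intermediates below are computed at full precision and shown rounded to 5 d.p.)
v1: (-5,-2) → rotate → (2.49481,4.77241) → ×s → (2.51601,4.81298) → (2.52,4.81)
v2: (-4,-2.5) → rotate → (1.41015,4.50128) → ×s → (1.42214,4.53954) → (1.42,4.54)
v3: (4,-4.5) → rotate → (-5.96557,0.81362) → ×s → (-6.01628,0.82054) → (-6.02,0.82)
v4: (-2,2) → rotate → (2.82009,-0.21699) → ×s → (2.84406,-0.21884) → (2.84,-0.22)
v5: (-4,0) → rotate → (3.03709,2.60310) → ×s → (3.06290,2.62522) → (3.06,2.63)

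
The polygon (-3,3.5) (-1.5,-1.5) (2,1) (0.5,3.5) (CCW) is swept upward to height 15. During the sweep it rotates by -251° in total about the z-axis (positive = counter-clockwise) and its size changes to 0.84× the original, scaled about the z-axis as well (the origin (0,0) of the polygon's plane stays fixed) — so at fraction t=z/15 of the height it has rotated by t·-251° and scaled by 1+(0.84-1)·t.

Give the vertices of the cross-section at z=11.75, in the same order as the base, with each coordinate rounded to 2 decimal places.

Cross-section at z=11.75: (1.64,-3.68) (1.63,0.88) (-1.93,-0.34) (-1.29,-2.81)

t = z/height = 11.75/15 = 0.783333
s = 1 + (scale-1)·z/height = 1 + (0.84-1)·11.75/15 = 0.874667
θ = twist·z/height = -251°·11.75/15 = -196.6167° = -3.431608 rad
cos θ = -0.958239, sin θ = 0.285967 (intermediates below are computed at full precision and shown rounded to 5 d.p.)
v1: (-3,3.5) → rotate → (1.87383,-4.21174) → ×s → (1.63898,-3.68387) → (1.64,-3.68)
v2: (-1.5,-1.5) → rotate → (1.86631,1.00841) → ×s → (1.63240,0.88202) → (1.63,0.88)
v3: (2,1) → rotate → (-2.20245,-0.38631) → ×s → (-1.92641,-0.33789) → (-1.93,-0.34)
v4: (0.5,3.5) → rotate → (-1.48000,-3.21085) → ×s → (-1.29451,-2.80843) → (-1.29,-2.81)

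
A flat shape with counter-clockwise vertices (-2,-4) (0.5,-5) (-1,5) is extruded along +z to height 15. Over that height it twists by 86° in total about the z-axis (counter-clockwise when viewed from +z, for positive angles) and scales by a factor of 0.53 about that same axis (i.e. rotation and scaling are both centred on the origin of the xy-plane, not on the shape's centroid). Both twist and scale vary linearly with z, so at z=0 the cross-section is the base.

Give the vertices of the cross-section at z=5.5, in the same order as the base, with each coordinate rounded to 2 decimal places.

t = z/height = 5.5/15 = 0.366667
s = 1 + (scale-1)·z/height = 1 + (0.53-1)·5.5/15 = 0.827667
θ = twist·z/height = 86°·5.5/15 = 31.5333° = 0.550360 rad
cos θ = 0.852336, sin θ = 0.522995 (intermediates below are computed at full precision and shown rounded to 5 d.p.)
v1: (-2,-4) → rotate → (0.38731,-4.45533) → ×s → (0.32056,-3.68753) → (0.32,-3.69)
v2: (0.5,-5) → rotate → (3.04114,-4.00018) → ×s → (2.51705,-3.31082) → (2.52,-3.31)
v3: (-1,5) → rotate → (-3.46731,3.73869) → ×s → (-2.86978,3.09439) → (-2.87,3.09)

Cross-section at z=5.5: (0.32,-3.69) (2.52,-3.31) (-2.87,3.09)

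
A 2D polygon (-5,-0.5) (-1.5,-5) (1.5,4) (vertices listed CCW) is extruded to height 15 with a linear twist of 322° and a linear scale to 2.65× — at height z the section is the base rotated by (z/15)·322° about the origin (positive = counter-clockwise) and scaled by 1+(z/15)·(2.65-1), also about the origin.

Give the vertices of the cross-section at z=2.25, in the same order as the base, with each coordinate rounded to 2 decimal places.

Cross-section at z=2.25: (-3.68,-5.07) (3.41,-5.55) (-2.48,4.72)

t = z/height = 2.25/15 = 0.15
s = 1 + (scale-1)·z/height = 1 + (2.65-1)·2.25/15 = 1.247500
θ = twist·z/height = 322°·2.25/15 = 48.3000° = 0.842994 rad
cos θ = 0.665230, sin θ = 0.746638 (intermediates below are computed at full precision and shown rounded to 5 d.p.)
v1: (-5,-0.5) → rotate → (-2.95283,-4.06581) → ×s → (-3.68366,-5.07209) → (-3.68,-5.07)
v2: (-1.5,-5) → rotate → (2.73535,-4.44611) → ×s → (3.41234,-5.54652) → (3.41,-5.55)
v3: (1.5,4) → rotate → (-1.98871,3.78088) → ×s → (-2.48091,4.71665) → (-2.48,4.72)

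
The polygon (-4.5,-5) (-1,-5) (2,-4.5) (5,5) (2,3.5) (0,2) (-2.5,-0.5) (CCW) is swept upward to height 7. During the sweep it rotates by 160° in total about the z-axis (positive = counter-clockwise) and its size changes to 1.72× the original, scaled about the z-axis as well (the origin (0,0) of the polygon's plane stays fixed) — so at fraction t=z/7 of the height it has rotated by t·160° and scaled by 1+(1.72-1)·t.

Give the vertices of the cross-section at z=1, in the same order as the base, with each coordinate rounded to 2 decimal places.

Cross-section at z=1: (-2.43,-7.01) (1.13,-5.51) (3.96,-3.72) (2.94,7.22) (0.53,4.41) (-0.86,2.03) (-2.33,-1.58)

t = z/height = 1/7 = 0.142857
s = 1 + (scale-1)·z/height = 1 + (1.72-1)·1/7 = 1.102857
θ = twist·z/height = 160°·1/7 = 22.8571° = 0.398932 rad
cos θ = 0.921476, sin θ = 0.388435 (intermediates below are computed at full precision and shown rounded to 5 d.p.)
v1: (-4.5,-5) → rotate → (-2.20447,-6.35534) → ×s → (-2.43121,-7.00903) → (-2.43,-7.01)
v2: (-1,-5) → rotate → (1.02070,-4.99582) → ×s → (1.12568,-5.50967) → (1.13,-5.51)
v3: (2,-4.5) → rotate → (3.59091,-3.36977) → ×s → (3.96026,-3.71638) → (3.96,-3.72)
v4: (5,5) → rotate → (2.66521,6.54956) → ×s → (2.93934,7.22322) → (2.94,7.22)
v5: (2,3.5) → rotate → (0.48343,4.00204) → ×s → (0.53315,4.41367) → (0.53,4.41)
v6: (0,2) → rotate → (-0.77687,1.84295) → ×s → (-0.85678,2.03251) → (-0.86,2.03)
v7: (-2.5,-0.5) → rotate → (-2.10947,-1.43183) → ×s → (-2.32645,-1.57910) → (-2.33,-1.58)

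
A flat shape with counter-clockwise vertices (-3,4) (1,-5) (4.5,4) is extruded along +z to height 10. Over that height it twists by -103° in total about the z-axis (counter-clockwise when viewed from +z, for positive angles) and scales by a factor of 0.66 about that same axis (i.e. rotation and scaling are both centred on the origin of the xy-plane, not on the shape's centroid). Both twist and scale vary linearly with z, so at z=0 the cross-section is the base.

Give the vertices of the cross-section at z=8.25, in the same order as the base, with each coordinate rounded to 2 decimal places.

t = z/height = 8.25/10 = 0.825
s = 1 + (scale-1)·z/height = 1 + (0.66-1)·8.25/10 = 0.719500
θ = twist·z/height = -103°·8.25/10 = -84.9750° = -1.483094 rad
cos θ = 0.087590, sin θ = -0.996157 (intermediates below are computed at full precision and shown rounded to 5 d.p.)
v1: (-3,4) → rotate → (3.72186,3.33883) → ×s → (2.67787,2.40229) → (2.68,2.40)
v2: (1,-5) → rotate → (-4.89319,-1.43411) → ×s → (-3.52065,-1.03184) → (-3.52,-1.03)
v3: (4.5,4) → rotate → (4.37878,-4.13234) → ×s → (3.15053,-2.97322) → (3.15,-2.97)

Cross-section at z=8.25: (2.68,2.40) (-3.52,-1.03) (3.15,-2.97)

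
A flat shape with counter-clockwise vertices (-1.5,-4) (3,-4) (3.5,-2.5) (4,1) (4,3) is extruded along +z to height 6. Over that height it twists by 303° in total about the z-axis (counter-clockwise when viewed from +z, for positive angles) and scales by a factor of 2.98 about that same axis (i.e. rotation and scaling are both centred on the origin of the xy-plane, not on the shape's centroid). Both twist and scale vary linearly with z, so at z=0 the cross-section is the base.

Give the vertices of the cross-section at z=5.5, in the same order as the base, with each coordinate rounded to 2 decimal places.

Cross-section at z=5.5: (-11.73,2.67) (-10.02,-9.89) (-5.64,-10.71) (4.31,-10.78) (9.89,-10.02)

t = z/height = 5.5/6 = 0.916667
s = 1 + (scale-1)·z/height = 1 + (2.98-1)·5.5/6 = 2.815000
θ = twist·z/height = 303°·5.5/6 = 277.7500° = 4.847652 rad
cos θ = 0.134851, sin θ = -0.990866 (intermediates below are computed at full precision and shown rounded to 5 d.p.)
v1: (-1.5,-4) → rotate → (-4.16574,0.94690) → ×s → (-11.72656,2.66551) → (-11.73,2.67)
v2: (3,-4) → rotate → (-3.55891,-3.51200) → ×s → (-10.01833,-9.88628) → (-10.02,-9.89)
v3: (3.5,-2.5) → rotate → (-2.00519,-3.80516) → ×s → (-5.64460,-10.71152) → (-5.64,-10.71)
v4: (4,1) → rotate → (1.53027,-3.82861) → ×s → (4.30771,-10.77754) → (4.31,-10.78)
v5: (4,3) → rotate → (3.51200,-3.55891) → ×s → (9.88628,-10.01833) → (9.89,-10.02)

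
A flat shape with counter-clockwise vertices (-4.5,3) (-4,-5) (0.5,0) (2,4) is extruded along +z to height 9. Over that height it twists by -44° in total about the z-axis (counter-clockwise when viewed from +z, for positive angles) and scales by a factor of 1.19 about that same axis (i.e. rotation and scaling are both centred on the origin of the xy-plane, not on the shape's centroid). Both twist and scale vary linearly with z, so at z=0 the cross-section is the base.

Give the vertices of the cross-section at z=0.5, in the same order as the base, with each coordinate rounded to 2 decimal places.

t = z/height = 0.5/9 = 0.0555556
s = 1 + (scale-1)·z/height = 1 + (1.19-1)·0.5/9 = 1.010556
θ = twist·z/height = -44°·0.5/9 = -2.4444° = -0.042664 rad
cos θ = 0.999090, sin θ = -0.042651 (intermediates below are computed at full precision and shown rounded to 5 d.p.)
v1: (-4.5,3) → rotate → (-4.36795,3.18920) → ×s → (-4.41406,3.22286) → (-4.41,3.22)
v2: (-4,-5) → rotate → (-4.20961,-4.82485) → ×s → (-4.25405,-4.87578) → (-4.25,-4.88)
v3: (0.5,0) → rotate → (0.49955,-0.02133) → ×s → (0.50482,-0.02155) → (0.50,-0.02)
v4: (2,4) → rotate → (2.16878,3.91106) → ×s → (2.19168,3.95234) → (2.19,3.95)

Cross-section at z=0.5: (-4.41,3.22) (-4.25,-4.88) (0.50,-0.02) (2.19,3.95)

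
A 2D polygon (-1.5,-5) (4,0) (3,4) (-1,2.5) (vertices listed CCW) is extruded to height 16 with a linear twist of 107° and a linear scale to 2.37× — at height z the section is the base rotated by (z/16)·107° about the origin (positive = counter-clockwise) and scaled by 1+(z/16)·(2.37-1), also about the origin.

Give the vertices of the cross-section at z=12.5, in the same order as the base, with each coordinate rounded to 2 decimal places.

Cross-section at z=12.5: (9.94,-4.24) (0.92,8.23) (-7.54,7.10) (-5.37,-1.48)

t = z/height = 12.5/16 = 0.78125
s = 1 + (scale-1)·z/height = 1 + (2.37-1)·12.5/16 = 2.070313
θ = twist·z/height = 107°·12.5/16 = 83.5938° = 1.458986 rad
cos θ = 0.111577, sin θ = 0.993756 (intermediates below are computed at full precision and shown rounded to 5 d.p.)
v1: (-1.5,-5) → rotate → (4.80141,-2.04852) → ×s → (9.94042,-4.24108) → (9.94,-4.24)
v2: (4,0) → rotate → (0.44631,3.97502) → ×s → (0.92400,8.22954) → (0.92,8.23)
v3: (3,4) → rotate → (-3.64029,3.42758) → ×s → (-7.53654,7.09615) → (-7.54,7.10)
v4: (-1,2.5) → rotate → (-2.59597,-0.71481) → ×s → (-5.37446,-1.47989) → (-5.37,-1.48)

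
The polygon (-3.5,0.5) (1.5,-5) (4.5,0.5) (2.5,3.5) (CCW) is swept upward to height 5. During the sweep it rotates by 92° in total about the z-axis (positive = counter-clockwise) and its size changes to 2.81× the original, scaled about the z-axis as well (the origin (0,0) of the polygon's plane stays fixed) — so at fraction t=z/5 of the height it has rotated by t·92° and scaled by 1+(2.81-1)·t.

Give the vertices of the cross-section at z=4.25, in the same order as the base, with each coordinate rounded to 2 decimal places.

Cross-section at z=4.25: (-3.06,-8.44) (13.20,1.13) (1.09,11.44) (-7.40,8.03)

t = z/height = 4.25/5 = 0.85
s = 1 + (scale-1)·z/height = 1 + (2.81-1)·4.25/5 = 2.538500
θ = twist·z/height = 92°·4.25/5 = 78.2000° = 1.364847 rad
cos θ = 0.204496, sin θ = 0.978867 (intermediates below are computed at full precision and shown rounded to 5 d.p.)
v1: (-3.5,0.5) → rotate → (-1.20517,-3.32379) → ×s → (-3.05932,-8.43744) → (-3.06,-8.44)
v2: (1.5,-5) → rotate → (5.20108,0.44582) → ×s → (13.20294,1.13172) → (13.20,1.13)
v3: (4.5,0.5) → rotate → (0.43080,4.50715) → ×s → (1.09358,11.44140) → (1.09,11.44)
v4: (2.5,3.5) → rotate → (-2.91480,3.16290) → ×s → (-7.39921,8.02903) → (-7.40,8.03)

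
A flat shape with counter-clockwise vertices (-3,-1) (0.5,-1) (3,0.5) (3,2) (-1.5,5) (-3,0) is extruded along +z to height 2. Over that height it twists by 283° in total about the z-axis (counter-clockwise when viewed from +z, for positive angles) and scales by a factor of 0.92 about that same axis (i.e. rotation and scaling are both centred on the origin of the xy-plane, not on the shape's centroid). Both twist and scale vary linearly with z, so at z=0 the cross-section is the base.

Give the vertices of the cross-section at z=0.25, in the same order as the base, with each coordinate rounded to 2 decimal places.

Cross-section at z=0.25: (-1.85,-2.53) (0.98,-0.52) (2.14,2.12) (1.28,3.33) (-4.08,3.18) (-2.42,-1.72)

t = z/height = 0.25/2 = 0.125
s = 1 + (scale-1)·z/height = 1 + (0.92-1)·0.25/2 = 0.990000
θ = twist·z/height = 283°·0.25/2 = 35.3750° = 0.617410 rad
cos θ = 0.815380, sin θ = 0.578925 (intermediates below are computed at full precision and shown rounded to 5 d.p.)
v1: (-3,-1) → rotate → (-1.86722,-2.55216) → ×s → (-1.84854,-2.52664) → (-1.85,-2.53)
v2: (0.5,-1) → rotate → (0.98662,-0.52592) → ×s → (0.97675,-0.52066) → (0.98,-0.52)
v3: (3,0.5) → rotate → (2.15668,2.14447) → ×s → (2.13511,2.12302) → (2.14,2.12)
v4: (3,2) → rotate → (1.28829,3.36754) → ×s → (1.27541,3.33386) → (1.28,3.33)
v5: (-1.5,5) → rotate → (-4.11770,3.20851) → ×s → (-4.07652,3.17643) → (-4.08,3.18)
v6: (-3,0) → rotate → (-2.44614,-1.73678) → ×s → (-2.42168,-1.71941) → (-2.42,-1.72)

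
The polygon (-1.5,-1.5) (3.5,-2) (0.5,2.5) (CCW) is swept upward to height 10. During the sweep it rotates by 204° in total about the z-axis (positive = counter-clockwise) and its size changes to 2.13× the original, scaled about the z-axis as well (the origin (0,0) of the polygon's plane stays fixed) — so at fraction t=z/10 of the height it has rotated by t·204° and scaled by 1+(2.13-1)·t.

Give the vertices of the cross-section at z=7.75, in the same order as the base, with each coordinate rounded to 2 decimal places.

t = z/height = 7.75/10 = 0.775
s = 1 + (scale-1)·z/height = 1 + (2.13-1)·7.75/10 = 1.875750
θ = twist·z/height = 204°·7.75/10 = 158.1000° = 2.759366 rad
cos θ = -0.927836, sin θ = 0.372988 (intermediates below are computed at full precision and shown rounded to 5 d.p.)
v1: (-1.5,-1.5) → rotate → (1.95124,0.83227) → ×s → (3.66003,1.56114) → (3.66,1.56)
v2: (3.5,-2) → rotate → (-2.50145,3.16113) → ×s → (-4.69210,5.92949) → (-4.69,5.93)
v3: (0.5,2.5) → rotate → (-1.39639,-2.13310) → ×s → (-2.61927,-4.00116) → (-2.62,-4.00)

Cross-section at z=7.75: (3.66,1.56) (-4.69,5.93) (-2.62,-4.00)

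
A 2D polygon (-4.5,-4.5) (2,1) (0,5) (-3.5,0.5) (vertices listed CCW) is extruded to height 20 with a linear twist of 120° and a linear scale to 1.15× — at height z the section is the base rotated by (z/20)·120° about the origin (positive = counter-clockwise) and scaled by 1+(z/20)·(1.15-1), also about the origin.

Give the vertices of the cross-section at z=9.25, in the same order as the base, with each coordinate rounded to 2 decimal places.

t = z/height = 9.25/20 = 0.4625
s = 1 + (scale-1)·z/height = 1 + (1.15-1)·9.25/20 = 1.069375
θ = twist·z/height = 120°·9.25/20 = 55.5000° = 0.968658 rad
cos θ = 0.566406, sin θ = 0.824126 (intermediates below are computed at full precision and shown rounded to 5 d.p.)
v1: (-4.5,-4.5) → rotate → (1.15974,-6.25740) → ×s → (1.24020,-6.69150) → (1.24,-6.69)
v2: (2,1) → rotate → (0.30869,2.21466) → ×s → (0.33010,2.36830) → (0.33,2.37)
v3: (0,5) → rotate → (-4.12063,2.83203) → ×s → (-4.40650,3.02850) → (-4.41,3.03)
v4: (-3.5,0.5) → rotate → (-2.39448,-2.60124) → ×s → (-2.56060,-2.78170) → (-2.56,-2.78)

Cross-section at z=9.25: (1.24,-6.69) (0.33,2.37) (-4.41,3.03) (-2.56,-2.78)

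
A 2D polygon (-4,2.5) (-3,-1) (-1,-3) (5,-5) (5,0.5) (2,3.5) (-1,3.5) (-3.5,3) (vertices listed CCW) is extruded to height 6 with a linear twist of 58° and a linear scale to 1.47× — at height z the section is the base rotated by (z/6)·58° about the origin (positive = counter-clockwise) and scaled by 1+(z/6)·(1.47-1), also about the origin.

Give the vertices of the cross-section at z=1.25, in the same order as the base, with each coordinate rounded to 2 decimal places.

t = z/height = 1.25/6 = 0.208333
s = 1 + (scale-1)·z/height = 1 + (1.47-1)·1.25/6 = 1.097917
θ = twist·z/height = 58°·1.25/6 = 12.0833° = 0.210894 rad
cos θ = 0.977844, sin θ = 0.209334 (intermediates below are computed at full precision and shown rounded to 5 d.p.)
v1: (-4,2.5) → rotate → (-4.43471,1.60727) → ×s → (-4.86894,1.76465) → (-4.87,1.76)
v2: (-3,-1) → rotate → (-2.72420,-1.60585) → ×s → (-2.99094,-1.76309) → (-2.99,-1.76)
v3: (-1,-3) → rotate → (-0.34984,-3.14287) → ×s → (-0.38410,-3.45061) → (-0.38,-3.45)
v4: (5,-5) → rotate → (5.93589,-3.84255) → ×s → (6.51711,-4.21880) → (6.52,-4.22)
v5: (5,0.5) → rotate → (4.78455,1.53559) → ×s → (5.25304,1.68595) → (5.25,1.69)
v6: (2,3.5) → rotate → (1.22302,3.84112) → ×s → (1.34277,4.21723) → (1.34,4.22)
v7: (-1,3.5) → rotate → (-1.71051,3.21312) → ×s → (-1.87800,3.52774) → (-1.88,3.53)
v8: (-3.5,3) → rotate → (-4.05046,2.20086) → ×s → (-4.44706,2.41636) → (-4.45,2.42)

Cross-section at z=1.25: (-4.87,1.76) (-2.99,-1.76) (-0.38,-3.45) (6.52,-4.22) (5.25,1.69) (1.34,4.22) (-1.88,3.53) (-4.45,2.42)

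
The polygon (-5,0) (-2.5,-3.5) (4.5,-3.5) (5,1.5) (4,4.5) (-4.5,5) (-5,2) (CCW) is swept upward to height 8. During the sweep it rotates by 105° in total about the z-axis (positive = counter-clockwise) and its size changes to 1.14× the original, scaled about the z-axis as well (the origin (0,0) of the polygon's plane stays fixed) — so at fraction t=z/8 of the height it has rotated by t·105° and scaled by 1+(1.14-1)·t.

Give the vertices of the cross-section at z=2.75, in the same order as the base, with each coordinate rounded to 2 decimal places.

t = z/height = 2.75/8 = 0.34375
s = 1 + (scale-1)·z/height = 1 + (1.14-1)·2.75/8 = 1.048125
θ = twist·z/height = 105°·2.75/8 = 36.0938° = 0.629955 rad
cos θ = 0.808054, sin θ = 0.589108 (intermediates below are computed at full precision and shown rounded to 5 d.p.)
v1: (-5,0) → rotate → (-4.04027,-2.94554) → ×s → (-4.23471,-3.08730) → (-4.23,-3.09)
v2: (-2.5,-3.5) → rotate → (0.04174,-4.30096) → ×s → (0.04375,-4.50794) → (0.04,-4.51)
v3: (4.5,-3.5) → rotate → (5.69812,-0.17720) → ×s → (5.97234,-0.18573) → (5.97,-0.19)
v4: (5,1.5) → rotate → (3.15661,4.15762) → ×s → (3.30852,4.35771) → (3.31,4.36)
v5: (4,4.5) → rotate → (0.58123,5.99268) → ×s → (0.60920,6.28107) → (0.61,6.28)
v6: (-4.5,5) → rotate → (-6.58178,1.38928) → ×s → (-6.89853,1.45614) → (-6.90,1.46)
v7: (-5,2) → rotate → (-5.21849,-1.32943) → ×s → (-5.46963,-1.39341) → (-5.47,-1.39)

Cross-section at z=2.75: (-4.23,-3.09) (0.04,-4.51) (5.97,-0.19) (3.31,4.36) (0.61,6.28) (-6.90,1.46) (-5.47,-1.39)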